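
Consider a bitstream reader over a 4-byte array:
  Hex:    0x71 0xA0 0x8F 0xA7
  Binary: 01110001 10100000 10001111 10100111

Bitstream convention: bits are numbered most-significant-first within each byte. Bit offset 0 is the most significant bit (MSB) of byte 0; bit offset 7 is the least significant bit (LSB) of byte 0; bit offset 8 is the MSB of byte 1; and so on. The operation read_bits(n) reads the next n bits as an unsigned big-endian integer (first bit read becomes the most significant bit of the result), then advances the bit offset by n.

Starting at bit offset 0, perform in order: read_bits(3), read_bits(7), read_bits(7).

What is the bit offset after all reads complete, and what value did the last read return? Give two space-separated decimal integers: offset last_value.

Read 1: bits[0:3] width=3 -> value=3 (bin 011); offset now 3 = byte 0 bit 3; 29 bits remain
Read 2: bits[3:10] width=7 -> value=70 (bin 1000110); offset now 10 = byte 1 bit 2; 22 bits remain
Read 3: bits[10:17] width=7 -> value=65 (bin 1000001); offset now 17 = byte 2 bit 1; 15 bits remain

Answer: 17 65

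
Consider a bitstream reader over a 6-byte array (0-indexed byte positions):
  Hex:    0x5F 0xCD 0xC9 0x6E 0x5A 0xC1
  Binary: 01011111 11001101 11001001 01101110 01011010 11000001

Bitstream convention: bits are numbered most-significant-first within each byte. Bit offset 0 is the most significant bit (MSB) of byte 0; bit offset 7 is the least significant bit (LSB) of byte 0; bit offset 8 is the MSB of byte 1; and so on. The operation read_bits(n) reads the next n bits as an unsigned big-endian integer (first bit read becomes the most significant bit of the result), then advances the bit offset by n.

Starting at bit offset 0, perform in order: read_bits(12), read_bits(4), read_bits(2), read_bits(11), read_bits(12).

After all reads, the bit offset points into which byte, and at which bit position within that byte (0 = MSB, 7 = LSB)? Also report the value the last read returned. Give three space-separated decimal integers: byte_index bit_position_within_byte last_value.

Read 1: bits[0:12] width=12 -> value=1532 (bin 010111111100); offset now 12 = byte 1 bit 4; 36 bits remain
Read 2: bits[12:16] width=4 -> value=13 (bin 1101); offset now 16 = byte 2 bit 0; 32 bits remain
Read 3: bits[16:18] width=2 -> value=3 (bin 11); offset now 18 = byte 2 bit 2; 30 bits remain
Read 4: bits[18:29] width=11 -> value=301 (bin 00100101101); offset now 29 = byte 3 bit 5; 19 bits remain
Read 5: bits[29:41] width=12 -> value=3253 (bin 110010110101); offset now 41 = byte 5 bit 1; 7 bits remain

Answer: 5 1 3253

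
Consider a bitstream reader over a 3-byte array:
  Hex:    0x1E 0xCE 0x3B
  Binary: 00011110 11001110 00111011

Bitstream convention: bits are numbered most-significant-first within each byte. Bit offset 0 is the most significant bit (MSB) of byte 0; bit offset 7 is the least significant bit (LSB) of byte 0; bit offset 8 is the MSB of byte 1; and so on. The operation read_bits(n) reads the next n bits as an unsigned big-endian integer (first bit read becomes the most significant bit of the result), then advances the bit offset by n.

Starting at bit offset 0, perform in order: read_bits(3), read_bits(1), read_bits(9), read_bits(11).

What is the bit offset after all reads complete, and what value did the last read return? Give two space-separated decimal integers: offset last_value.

Answer: 24 1595

Derivation:
Read 1: bits[0:3] width=3 -> value=0 (bin 000); offset now 3 = byte 0 bit 3; 21 bits remain
Read 2: bits[3:4] width=1 -> value=1 (bin 1); offset now 4 = byte 0 bit 4; 20 bits remain
Read 3: bits[4:13] width=9 -> value=473 (bin 111011001); offset now 13 = byte 1 bit 5; 11 bits remain
Read 4: bits[13:24] width=11 -> value=1595 (bin 11000111011); offset now 24 = byte 3 bit 0; 0 bits remain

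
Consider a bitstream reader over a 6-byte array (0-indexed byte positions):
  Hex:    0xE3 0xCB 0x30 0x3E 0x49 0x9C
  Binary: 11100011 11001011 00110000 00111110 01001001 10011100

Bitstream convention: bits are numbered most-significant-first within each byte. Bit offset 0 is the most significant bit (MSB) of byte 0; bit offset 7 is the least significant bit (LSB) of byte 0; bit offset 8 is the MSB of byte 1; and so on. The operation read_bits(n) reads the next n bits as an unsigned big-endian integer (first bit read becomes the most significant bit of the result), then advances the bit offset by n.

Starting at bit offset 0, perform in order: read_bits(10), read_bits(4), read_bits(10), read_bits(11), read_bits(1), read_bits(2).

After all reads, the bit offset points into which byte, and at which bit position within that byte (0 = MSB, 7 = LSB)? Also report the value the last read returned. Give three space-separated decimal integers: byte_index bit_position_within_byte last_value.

Read 1: bits[0:10] width=10 -> value=911 (bin 1110001111); offset now 10 = byte 1 bit 2; 38 bits remain
Read 2: bits[10:14] width=4 -> value=2 (bin 0010); offset now 14 = byte 1 bit 6; 34 bits remain
Read 3: bits[14:24] width=10 -> value=816 (bin 1100110000); offset now 24 = byte 3 bit 0; 24 bits remain
Read 4: bits[24:35] width=11 -> value=498 (bin 00111110010); offset now 35 = byte 4 bit 3; 13 bits remain
Read 5: bits[35:36] width=1 -> value=0 (bin 0); offset now 36 = byte 4 bit 4; 12 bits remain
Read 6: bits[36:38] width=2 -> value=2 (bin 10); offset now 38 = byte 4 bit 6; 10 bits remain

Answer: 4 6 2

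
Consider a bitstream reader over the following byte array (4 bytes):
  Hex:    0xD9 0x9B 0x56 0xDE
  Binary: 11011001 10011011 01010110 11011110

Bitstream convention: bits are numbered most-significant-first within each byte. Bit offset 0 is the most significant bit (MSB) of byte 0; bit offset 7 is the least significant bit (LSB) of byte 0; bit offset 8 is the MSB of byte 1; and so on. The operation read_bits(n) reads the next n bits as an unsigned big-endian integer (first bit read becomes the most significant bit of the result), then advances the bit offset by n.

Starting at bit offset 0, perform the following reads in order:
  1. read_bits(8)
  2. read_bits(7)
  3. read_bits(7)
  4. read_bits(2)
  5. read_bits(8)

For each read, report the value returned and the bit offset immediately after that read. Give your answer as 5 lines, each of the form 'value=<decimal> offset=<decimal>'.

Read 1: bits[0:8] width=8 -> value=217 (bin 11011001); offset now 8 = byte 1 bit 0; 24 bits remain
Read 2: bits[8:15] width=7 -> value=77 (bin 1001101); offset now 15 = byte 1 bit 7; 17 bits remain
Read 3: bits[15:22] width=7 -> value=85 (bin 1010101); offset now 22 = byte 2 bit 6; 10 bits remain
Read 4: bits[22:24] width=2 -> value=2 (bin 10); offset now 24 = byte 3 bit 0; 8 bits remain
Read 5: bits[24:32] width=8 -> value=222 (bin 11011110); offset now 32 = byte 4 bit 0; 0 bits remain

Answer: value=217 offset=8
value=77 offset=15
value=85 offset=22
value=2 offset=24
value=222 offset=32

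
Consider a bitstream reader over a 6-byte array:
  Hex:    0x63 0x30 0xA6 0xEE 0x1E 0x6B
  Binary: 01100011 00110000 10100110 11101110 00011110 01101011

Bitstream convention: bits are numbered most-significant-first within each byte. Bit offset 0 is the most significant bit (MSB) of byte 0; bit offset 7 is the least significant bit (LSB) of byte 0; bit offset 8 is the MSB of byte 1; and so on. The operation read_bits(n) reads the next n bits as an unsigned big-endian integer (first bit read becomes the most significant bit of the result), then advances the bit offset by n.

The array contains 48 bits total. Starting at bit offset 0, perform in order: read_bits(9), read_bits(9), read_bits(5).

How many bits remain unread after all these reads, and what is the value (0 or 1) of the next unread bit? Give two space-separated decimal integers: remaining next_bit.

Answer: 25 0

Derivation:
Read 1: bits[0:9] width=9 -> value=198 (bin 011000110); offset now 9 = byte 1 bit 1; 39 bits remain
Read 2: bits[9:18] width=9 -> value=194 (bin 011000010); offset now 18 = byte 2 bit 2; 30 bits remain
Read 3: bits[18:23] width=5 -> value=19 (bin 10011); offset now 23 = byte 2 bit 7; 25 bits remain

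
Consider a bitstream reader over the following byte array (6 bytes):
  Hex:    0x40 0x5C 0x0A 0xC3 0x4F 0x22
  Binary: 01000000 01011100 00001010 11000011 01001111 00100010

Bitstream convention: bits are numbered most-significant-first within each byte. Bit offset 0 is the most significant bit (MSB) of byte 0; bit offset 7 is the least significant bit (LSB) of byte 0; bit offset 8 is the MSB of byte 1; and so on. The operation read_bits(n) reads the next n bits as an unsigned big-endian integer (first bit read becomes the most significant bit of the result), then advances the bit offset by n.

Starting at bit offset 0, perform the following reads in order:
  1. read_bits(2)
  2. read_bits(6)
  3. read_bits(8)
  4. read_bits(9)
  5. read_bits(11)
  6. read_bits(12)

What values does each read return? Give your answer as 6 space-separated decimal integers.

Answer: 1 0 92 21 1076 3874

Derivation:
Read 1: bits[0:2] width=2 -> value=1 (bin 01); offset now 2 = byte 0 bit 2; 46 bits remain
Read 2: bits[2:8] width=6 -> value=0 (bin 000000); offset now 8 = byte 1 bit 0; 40 bits remain
Read 3: bits[8:16] width=8 -> value=92 (bin 01011100); offset now 16 = byte 2 bit 0; 32 bits remain
Read 4: bits[16:25] width=9 -> value=21 (bin 000010101); offset now 25 = byte 3 bit 1; 23 bits remain
Read 5: bits[25:36] width=11 -> value=1076 (bin 10000110100); offset now 36 = byte 4 bit 4; 12 bits remain
Read 6: bits[36:48] width=12 -> value=3874 (bin 111100100010); offset now 48 = byte 6 bit 0; 0 bits remain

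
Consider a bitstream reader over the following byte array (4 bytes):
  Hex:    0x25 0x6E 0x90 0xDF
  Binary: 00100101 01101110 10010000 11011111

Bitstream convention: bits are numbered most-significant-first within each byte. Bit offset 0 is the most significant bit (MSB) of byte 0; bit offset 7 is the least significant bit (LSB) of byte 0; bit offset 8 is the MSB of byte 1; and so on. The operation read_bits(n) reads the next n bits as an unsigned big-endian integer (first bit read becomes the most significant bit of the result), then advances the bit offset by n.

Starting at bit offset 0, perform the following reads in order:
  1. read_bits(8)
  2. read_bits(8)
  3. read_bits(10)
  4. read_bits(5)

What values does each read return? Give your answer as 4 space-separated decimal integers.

Read 1: bits[0:8] width=8 -> value=37 (bin 00100101); offset now 8 = byte 1 bit 0; 24 bits remain
Read 2: bits[8:16] width=8 -> value=110 (bin 01101110); offset now 16 = byte 2 bit 0; 16 bits remain
Read 3: bits[16:26] width=10 -> value=579 (bin 1001000011); offset now 26 = byte 3 bit 2; 6 bits remain
Read 4: bits[26:31] width=5 -> value=15 (bin 01111); offset now 31 = byte 3 bit 7; 1 bits remain

Answer: 37 110 579 15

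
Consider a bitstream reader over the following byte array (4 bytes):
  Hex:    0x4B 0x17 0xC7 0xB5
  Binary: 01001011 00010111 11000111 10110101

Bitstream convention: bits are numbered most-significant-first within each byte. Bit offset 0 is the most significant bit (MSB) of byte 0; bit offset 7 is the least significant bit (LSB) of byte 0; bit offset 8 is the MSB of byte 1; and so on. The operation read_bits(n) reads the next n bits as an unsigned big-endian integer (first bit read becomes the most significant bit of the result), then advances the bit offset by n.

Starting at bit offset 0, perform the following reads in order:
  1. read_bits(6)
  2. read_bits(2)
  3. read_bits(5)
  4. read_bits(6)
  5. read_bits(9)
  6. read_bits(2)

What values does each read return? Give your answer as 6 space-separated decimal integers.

Answer: 18 3 2 62 123 1

Derivation:
Read 1: bits[0:6] width=6 -> value=18 (bin 010010); offset now 6 = byte 0 bit 6; 26 bits remain
Read 2: bits[6:8] width=2 -> value=3 (bin 11); offset now 8 = byte 1 bit 0; 24 bits remain
Read 3: bits[8:13] width=5 -> value=2 (bin 00010); offset now 13 = byte 1 bit 5; 19 bits remain
Read 4: bits[13:19] width=6 -> value=62 (bin 111110); offset now 19 = byte 2 bit 3; 13 bits remain
Read 5: bits[19:28] width=9 -> value=123 (bin 001111011); offset now 28 = byte 3 bit 4; 4 bits remain
Read 6: bits[28:30] width=2 -> value=1 (bin 01); offset now 30 = byte 3 bit 6; 2 bits remain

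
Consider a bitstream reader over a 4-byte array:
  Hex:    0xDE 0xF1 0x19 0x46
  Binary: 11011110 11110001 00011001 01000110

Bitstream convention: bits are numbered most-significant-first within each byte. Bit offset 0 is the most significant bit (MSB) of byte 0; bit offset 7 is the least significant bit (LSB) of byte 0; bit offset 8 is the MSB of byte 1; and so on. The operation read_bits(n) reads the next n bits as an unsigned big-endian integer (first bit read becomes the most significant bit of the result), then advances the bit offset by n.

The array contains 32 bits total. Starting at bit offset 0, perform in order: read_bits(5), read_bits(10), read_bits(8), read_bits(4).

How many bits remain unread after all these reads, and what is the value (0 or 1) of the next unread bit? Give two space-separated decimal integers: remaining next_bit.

Answer: 5 0

Derivation:
Read 1: bits[0:5] width=5 -> value=27 (bin 11011); offset now 5 = byte 0 bit 5; 27 bits remain
Read 2: bits[5:15] width=10 -> value=888 (bin 1101111000); offset now 15 = byte 1 bit 7; 17 bits remain
Read 3: bits[15:23] width=8 -> value=140 (bin 10001100); offset now 23 = byte 2 bit 7; 9 bits remain
Read 4: bits[23:27] width=4 -> value=10 (bin 1010); offset now 27 = byte 3 bit 3; 5 bits remain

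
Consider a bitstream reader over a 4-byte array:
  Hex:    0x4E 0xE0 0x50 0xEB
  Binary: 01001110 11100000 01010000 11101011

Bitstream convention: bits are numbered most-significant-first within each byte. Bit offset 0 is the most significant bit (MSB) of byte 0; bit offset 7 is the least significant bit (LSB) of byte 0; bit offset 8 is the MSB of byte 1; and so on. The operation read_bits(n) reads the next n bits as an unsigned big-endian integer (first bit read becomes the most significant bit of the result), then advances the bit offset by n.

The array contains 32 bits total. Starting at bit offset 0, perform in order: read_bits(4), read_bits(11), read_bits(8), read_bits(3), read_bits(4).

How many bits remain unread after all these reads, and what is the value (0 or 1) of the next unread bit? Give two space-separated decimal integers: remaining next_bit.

Read 1: bits[0:4] width=4 -> value=4 (bin 0100); offset now 4 = byte 0 bit 4; 28 bits remain
Read 2: bits[4:15] width=11 -> value=1904 (bin 11101110000); offset now 15 = byte 1 bit 7; 17 bits remain
Read 3: bits[15:23] width=8 -> value=40 (bin 00101000); offset now 23 = byte 2 bit 7; 9 bits remain
Read 4: bits[23:26] width=3 -> value=3 (bin 011); offset now 26 = byte 3 bit 2; 6 bits remain
Read 5: bits[26:30] width=4 -> value=10 (bin 1010); offset now 30 = byte 3 bit 6; 2 bits remain

Answer: 2 1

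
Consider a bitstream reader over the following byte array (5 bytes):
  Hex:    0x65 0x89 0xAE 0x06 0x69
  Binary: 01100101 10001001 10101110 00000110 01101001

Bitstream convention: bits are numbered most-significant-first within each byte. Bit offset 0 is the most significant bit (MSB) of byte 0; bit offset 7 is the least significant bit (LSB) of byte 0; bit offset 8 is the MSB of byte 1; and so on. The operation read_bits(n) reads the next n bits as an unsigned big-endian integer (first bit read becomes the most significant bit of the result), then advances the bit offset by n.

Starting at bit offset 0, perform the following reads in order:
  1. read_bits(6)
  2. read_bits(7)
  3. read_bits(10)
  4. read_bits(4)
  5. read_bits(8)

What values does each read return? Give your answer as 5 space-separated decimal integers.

Answer: 25 49 215 0 51

Derivation:
Read 1: bits[0:6] width=6 -> value=25 (bin 011001); offset now 6 = byte 0 bit 6; 34 bits remain
Read 2: bits[6:13] width=7 -> value=49 (bin 0110001); offset now 13 = byte 1 bit 5; 27 bits remain
Read 3: bits[13:23] width=10 -> value=215 (bin 0011010111); offset now 23 = byte 2 bit 7; 17 bits remain
Read 4: bits[23:27] width=4 -> value=0 (bin 0000); offset now 27 = byte 3 bit 3; 13 bits remain
Read 5: bits[27:35] width=8 -> value=51 (bin 00110011); offset now 35 = byte 4 bit 3; 5 bits remain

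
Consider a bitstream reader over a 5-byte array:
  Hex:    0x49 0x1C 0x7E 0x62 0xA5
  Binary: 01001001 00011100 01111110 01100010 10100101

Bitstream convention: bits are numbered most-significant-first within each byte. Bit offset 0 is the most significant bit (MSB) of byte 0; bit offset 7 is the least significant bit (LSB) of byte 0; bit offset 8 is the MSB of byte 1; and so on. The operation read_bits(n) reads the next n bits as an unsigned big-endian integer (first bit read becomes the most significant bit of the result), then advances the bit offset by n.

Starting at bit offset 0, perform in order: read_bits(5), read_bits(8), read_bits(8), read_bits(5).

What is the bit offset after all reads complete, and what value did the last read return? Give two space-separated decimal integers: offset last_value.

Read 1: bits[0:5] width=5 -> value=9 (bin 01001); offset now 5 = byte 0 bit 5; 35 bits remain
Read 2: bits[5:13] width=8 -> value=35 (bin 00100011); offset now 13 = byte 1 bit 5; 27 bits remain
Read 3: bits[13:21] width=8 -> value=143 (bin 10001111); offset now 21 = byte 2 bit 5; 19 bits remain
Read 4: bits[21:26] width=5 -> value=25 (bin 11001); offset now 26 = byte 3 bit 2; 14 bits remain

Answer: 26 25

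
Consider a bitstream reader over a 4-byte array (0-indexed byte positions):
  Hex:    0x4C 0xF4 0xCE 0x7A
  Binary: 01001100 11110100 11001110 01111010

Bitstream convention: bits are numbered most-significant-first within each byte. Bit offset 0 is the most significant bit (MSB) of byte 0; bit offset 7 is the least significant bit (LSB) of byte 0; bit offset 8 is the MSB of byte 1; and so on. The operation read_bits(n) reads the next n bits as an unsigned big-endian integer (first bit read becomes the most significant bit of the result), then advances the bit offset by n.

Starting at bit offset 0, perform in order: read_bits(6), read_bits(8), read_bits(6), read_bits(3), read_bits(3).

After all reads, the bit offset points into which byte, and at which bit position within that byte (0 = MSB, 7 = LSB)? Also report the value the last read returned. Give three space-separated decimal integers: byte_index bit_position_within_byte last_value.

Answer: 3 2 1

Derivation:
Read 1: bits[0:6] width=6 -> value=19 (bin 010011); offset now 6 = byte 0 bit 6; 26 bits remain
Read 2: bits[6:14] width=8 -> value=61 (bin 00111101); offset now 14 = byte 1 bit 6; 18 bits remain
Read 3: bits[14:20] width=6 -> value=12 (bin 001100); offset now 20 = byte 2 bit 4; 12 bits remain
Read 4: bits[20:23] width=3 -> value=7 (bin 111); offset now 23 = byte 2 bit 7; 9 bits remain
Read 5: bits[23:26] width=3 -> value=1 (bin 001); offset now 26 = byte 3 bit 2; 6 bits remain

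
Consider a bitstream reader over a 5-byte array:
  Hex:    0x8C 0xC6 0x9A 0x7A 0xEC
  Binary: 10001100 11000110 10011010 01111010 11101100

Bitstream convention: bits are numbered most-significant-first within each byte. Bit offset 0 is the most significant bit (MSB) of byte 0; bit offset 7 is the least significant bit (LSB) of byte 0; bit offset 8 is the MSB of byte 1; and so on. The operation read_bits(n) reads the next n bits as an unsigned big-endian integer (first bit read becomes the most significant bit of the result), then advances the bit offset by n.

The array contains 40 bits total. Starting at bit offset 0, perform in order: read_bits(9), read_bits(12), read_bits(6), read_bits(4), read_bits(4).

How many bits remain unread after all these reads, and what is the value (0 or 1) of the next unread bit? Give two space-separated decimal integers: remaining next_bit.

Read 1: bits[0:9] width=9 -> value=281 (bin 100011001); offset now 9 = byte 1 bit 1; 31 bits remain
Read 2: bits[9:21] width=12 -> value=2259 (bin 100011010011); offset now 21 = byte 2 bit 5; 19 bits remain
Read 3: bits[21:27] width=6 -> value=19 (bin 010011); offset now 27 = byte 3 bit 3; 13 bits remain
Read 4: bits[27:31] width=4 -> value=13 (bin 1101); offset now 31 = byte 3 bit 7; 9 bits remain
Read 5: bits[31:35] width=4 -> value=7 (bin 0111); offset now 35 = byte 4 bit 3; 5 bits remain

Answer: 5 0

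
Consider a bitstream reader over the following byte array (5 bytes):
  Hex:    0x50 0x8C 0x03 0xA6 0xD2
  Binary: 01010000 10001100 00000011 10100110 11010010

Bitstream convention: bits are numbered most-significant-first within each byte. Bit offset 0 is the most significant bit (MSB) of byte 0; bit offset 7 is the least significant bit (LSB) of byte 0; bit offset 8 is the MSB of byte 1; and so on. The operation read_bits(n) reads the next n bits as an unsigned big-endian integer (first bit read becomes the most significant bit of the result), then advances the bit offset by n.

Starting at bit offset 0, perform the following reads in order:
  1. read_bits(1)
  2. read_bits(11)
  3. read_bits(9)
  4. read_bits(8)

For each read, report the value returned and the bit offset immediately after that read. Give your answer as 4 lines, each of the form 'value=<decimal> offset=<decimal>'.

Answer: value=0 offset=1
value=1288 offset=12
value=384 offset=21
value=116 offset=29

Derivation:
Read 1: bits[0:1] width=1 -> value=0 (bin 0); offset now 1 = byte 0 bit 1; 39 bits remain
Read 2: bits[1:12] width=11 -> value=1288 (bin 10100001000); offset now 12 = byte 1 bit 4; 28 bits remain
Read 3: bits[12:21] width=9 -> value=384 (bin 110000000); offset now 21 = byte 2 bit 5; 19 bits remain
Read 4: bits[21:29] width=8 -> value=116 (bin 01110100); offset now 29 = byte 3 bit 5; 11 bits remain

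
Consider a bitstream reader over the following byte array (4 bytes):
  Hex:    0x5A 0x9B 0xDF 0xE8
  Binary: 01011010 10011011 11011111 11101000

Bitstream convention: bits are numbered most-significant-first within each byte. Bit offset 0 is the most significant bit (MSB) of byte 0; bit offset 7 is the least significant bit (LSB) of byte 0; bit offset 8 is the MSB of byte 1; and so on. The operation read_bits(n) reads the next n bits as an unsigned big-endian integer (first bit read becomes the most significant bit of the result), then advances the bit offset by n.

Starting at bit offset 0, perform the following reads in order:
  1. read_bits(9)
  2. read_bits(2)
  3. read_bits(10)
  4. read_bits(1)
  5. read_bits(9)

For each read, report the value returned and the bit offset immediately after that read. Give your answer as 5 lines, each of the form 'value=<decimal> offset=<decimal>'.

Answer: value=181 offset=9
value=0 offset=11
value=891 offset=21
value=1 offset=22
value=500 offset=31

Derivation:
Read 1: bits[0:9] width=9 -> value=181 (bin 010110101); offset now 9 = byte 1 bit 1; 23 bits remain
Read 2: bits[9:11] width=2 -> value=0 (bin 00); offset now 11 = byte 1 bit 3; 21 bits remain
Read 3: bits[11:21] width=10 -> value=891 (bin 1101111011); offset now 21 = byte 2 bit 5; 11 bits remain
Read 4: bits[21:22] width=1 -> value=1 (bin 1); offset now 22 = byte 2 bit 6; 10 bits remain
Read 5: bits[22:31] width=9 -> value=500 (bin 111110100); offset now 31 = byte 3 bit 7; 1 bits remain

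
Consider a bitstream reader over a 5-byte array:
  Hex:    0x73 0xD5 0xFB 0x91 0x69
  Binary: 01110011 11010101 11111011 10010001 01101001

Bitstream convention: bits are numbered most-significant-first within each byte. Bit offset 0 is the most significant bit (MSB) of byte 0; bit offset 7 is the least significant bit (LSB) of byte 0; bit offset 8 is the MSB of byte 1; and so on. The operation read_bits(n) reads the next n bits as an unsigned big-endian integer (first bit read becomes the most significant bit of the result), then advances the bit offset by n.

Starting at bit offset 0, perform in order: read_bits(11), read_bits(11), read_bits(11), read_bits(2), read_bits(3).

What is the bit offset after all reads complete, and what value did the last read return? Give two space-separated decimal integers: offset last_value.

Read 1: bits[0:11] width=11 -> value=926 (bin 01110011110); offset now 11 = byte 1 bit 3; 29 bits remain
Read 2: bits[11:22] width=11 -> value=1406 (bin 10101111110); offset now 22 = byte 2 bit 6; 18 bits remain
Read 3: bits[22:33] width=11 -> value=1826 (bin 11100100010); offset now 33 = byte 4 bit 1; 7 bits remain
Read 4: bits[33:35] width=2 -> value=3 (bin 11); offset now 35 = byte 4 bit 3; 5 bits remain
Read 5: bits[35:38] width=3 -> value=2 (bin 010); offset now 38 = byte 4 bit 6; 2 bits remain

Answer: 38 2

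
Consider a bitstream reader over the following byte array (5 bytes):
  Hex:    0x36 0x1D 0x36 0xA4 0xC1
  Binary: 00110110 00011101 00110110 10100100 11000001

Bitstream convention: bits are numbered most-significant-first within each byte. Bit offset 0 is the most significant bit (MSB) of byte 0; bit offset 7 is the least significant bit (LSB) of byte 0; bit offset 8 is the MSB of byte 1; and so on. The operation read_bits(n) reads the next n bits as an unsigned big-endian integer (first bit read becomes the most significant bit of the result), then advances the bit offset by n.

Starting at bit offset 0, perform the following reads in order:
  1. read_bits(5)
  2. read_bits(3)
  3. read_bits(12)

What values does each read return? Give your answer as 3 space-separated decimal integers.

Read 1: bits[0:5] width=5 -> value=6 (bin 00110); offset now 5 = byte 0 bit 5; 35 bits remain
Read 2: bits[5:8] width=3 -> value=6 (bin 110); offset now 8 = byte 1 bit 0; 32 bits remain
Read 3: bits[8:20] width=12 -> value=467 (bin 000111010011); offset now 20 = byte 2 bit 4; 20 bits remain

Answer: 6 6 467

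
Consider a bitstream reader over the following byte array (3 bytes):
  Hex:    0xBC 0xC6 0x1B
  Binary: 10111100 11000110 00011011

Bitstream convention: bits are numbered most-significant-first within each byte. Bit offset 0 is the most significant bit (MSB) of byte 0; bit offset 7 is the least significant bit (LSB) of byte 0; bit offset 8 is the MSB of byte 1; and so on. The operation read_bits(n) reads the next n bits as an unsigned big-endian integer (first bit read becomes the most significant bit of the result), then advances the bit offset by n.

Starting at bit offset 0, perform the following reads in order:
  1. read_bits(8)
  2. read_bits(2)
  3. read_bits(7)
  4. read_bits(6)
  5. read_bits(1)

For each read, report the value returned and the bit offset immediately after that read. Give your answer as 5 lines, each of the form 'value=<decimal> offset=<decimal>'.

Answer: value=188 offset=8
value=3 offset=10
value=12 offset=17
value=13 offset=23
value=1 offset=24

Derivation:
Read 1: bits[0:8] width=8 -> value=188 (bin 10111100); offset now 8 = byte 1 bit 0; 16 bits remain
Read 2: bits[8:10] width=2 -> value=3 (bin 11); offset now 10 = byte 1 bit 2; 14 bits remain
Read 3: bits[10:17] width=7 -> value=12 (bin 0001100); offset now 17 = byte 2 bit 1; 7 bits remain
Read 4: bits[17:23] width=6 -> value=13 (bin 001101); offset now 23 = byte 2 bit 7; 1 bits remain
Read 5: bits[23:24] width=1 -> value=1 (bin 1); offset now 24 = byte 3 bit 0; 0 bits remain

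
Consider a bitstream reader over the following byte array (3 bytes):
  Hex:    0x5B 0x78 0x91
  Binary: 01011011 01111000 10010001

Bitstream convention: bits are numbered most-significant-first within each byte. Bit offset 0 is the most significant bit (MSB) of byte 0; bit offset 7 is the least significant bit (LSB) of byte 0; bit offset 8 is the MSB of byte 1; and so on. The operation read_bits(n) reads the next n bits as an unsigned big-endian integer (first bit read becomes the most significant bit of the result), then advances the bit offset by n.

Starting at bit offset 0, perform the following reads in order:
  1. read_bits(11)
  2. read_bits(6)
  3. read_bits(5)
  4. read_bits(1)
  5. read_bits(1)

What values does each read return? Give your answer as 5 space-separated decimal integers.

Read 1: bits[0:11] width=11 -> value=731 (bin 01011011011); offset now 11 = byte 1 bit 3; 13 bits remain
Read 2: bits[11:17] width=6 -> value=49 (bin 110001); offset now 17 = byte 2 bit 1; 7 bits remain
Read 3: bits[17:22] width=5 -> value=4 (bin 00100); offset now 22 = byte 2 bit 6; 2 bits remain
Read 4: bits[22:23] width=1 -> value=0 (bin 0); offset now 23 = byte 2 bit 7; 1 bits remain
Read 5: bits[23:24] width=1 -> value=1 (bin 1); offset now 24 = byte 3 bit 0; 0 bits remain

Answer: 731 49 4 0 1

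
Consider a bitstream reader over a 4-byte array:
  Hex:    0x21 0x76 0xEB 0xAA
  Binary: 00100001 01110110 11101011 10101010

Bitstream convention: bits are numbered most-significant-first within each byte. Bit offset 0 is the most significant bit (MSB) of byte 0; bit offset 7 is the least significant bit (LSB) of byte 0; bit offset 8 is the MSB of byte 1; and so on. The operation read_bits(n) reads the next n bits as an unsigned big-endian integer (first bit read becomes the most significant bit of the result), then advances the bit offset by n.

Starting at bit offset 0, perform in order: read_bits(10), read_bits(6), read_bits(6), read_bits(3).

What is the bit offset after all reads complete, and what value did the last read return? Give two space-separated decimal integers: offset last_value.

Read 1: bits[0:10] width=10 -> value=133 (bin 0010000101); offset now 10 = byte 1 bit 2; 22 bits remain
Read 2: bits[10:16] width=6 -> value=54 (bin 110110); offset now 16 = byte 2 bit 0; 16 bits remain
Read 3: bits[16:22] width=6 -> value=58 (bin 111010); offset now 22 = byte 2 bit 6; 10 bits remain
Read 4: bits[22:25] width=3 -> value=7 (bin 111); offset now 25 = byte 3 bit 1; 7 bits remain

Answer: 25 7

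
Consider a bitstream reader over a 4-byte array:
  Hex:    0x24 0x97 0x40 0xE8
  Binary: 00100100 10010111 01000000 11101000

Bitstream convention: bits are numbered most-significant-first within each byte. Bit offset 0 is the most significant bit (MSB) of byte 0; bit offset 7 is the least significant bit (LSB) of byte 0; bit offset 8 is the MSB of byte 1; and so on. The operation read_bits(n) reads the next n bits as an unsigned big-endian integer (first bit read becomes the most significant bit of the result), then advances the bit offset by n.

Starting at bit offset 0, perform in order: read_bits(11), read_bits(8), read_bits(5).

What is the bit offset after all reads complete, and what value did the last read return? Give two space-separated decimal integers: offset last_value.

Read 1: bits[0:11] width=11 -> value=292 (bin 00100100100); offset now 11 = byte 1 bit 3; 21 bits remain
Read 2: bits[11:19] width=8 -> value=186 (bin 10111010); offset now 19 = byte 2 bit 3; 13 bits remain
Read 3: bits[19:24] width=5 -> value=0 (bin 00000); offset now 24 = byte 3 bit 0; 8 bits remain

Answer: 24 0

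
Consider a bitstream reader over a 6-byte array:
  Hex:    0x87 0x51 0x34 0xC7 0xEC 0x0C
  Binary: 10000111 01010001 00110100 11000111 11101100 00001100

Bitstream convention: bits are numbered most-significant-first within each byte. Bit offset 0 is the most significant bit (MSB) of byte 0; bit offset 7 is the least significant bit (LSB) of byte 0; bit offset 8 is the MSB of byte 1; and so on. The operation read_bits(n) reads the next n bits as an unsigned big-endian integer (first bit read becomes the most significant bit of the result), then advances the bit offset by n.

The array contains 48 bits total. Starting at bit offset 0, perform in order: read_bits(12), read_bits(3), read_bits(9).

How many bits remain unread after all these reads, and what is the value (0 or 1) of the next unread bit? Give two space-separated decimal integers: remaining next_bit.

Read 1: bits[0:12] width=12 -> value=2165 (bin 100001110101); offset now 12 = byte 1 bit 4; 36 bits remain
Read 2: bits[12:15] width=3 -> value=0 (bin 000); offset now 15 = byte 1 bit 7; 33 bits remain
Read 3: bits[15:24] width=9 -> value=308 (bin 100110100); offset now 24 = byte 3 bit 0; 24 bits remain

Answer: 24 1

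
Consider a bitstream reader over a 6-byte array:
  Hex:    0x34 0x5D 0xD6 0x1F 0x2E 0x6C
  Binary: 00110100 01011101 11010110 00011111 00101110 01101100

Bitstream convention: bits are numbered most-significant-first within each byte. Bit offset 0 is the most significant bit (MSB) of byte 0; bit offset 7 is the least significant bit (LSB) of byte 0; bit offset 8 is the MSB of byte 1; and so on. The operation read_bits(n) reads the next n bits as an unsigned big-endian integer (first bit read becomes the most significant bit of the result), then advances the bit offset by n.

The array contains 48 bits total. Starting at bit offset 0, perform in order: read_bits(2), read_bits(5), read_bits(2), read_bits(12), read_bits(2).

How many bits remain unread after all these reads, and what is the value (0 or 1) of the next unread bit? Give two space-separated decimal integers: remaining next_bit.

Read 1: bits[0:2] width=2 -> value=0 (bin 00); offset now 2 = byte 0 bit 2; 46 bits remain
Read 2: bits[2:7] width=5 -> value=26 (bin 11010); offset now 7 = byte 0 bit 7; 41 bits remain
Read 3: bits[7:9] width=2 -> value=0 (bin 00); offset now 9 = byte 1 bit 1; 39 bits remain
Read 4: bits[9:21] width=12 -> value=3002 (bin 101110111010); offset now 21 = byte 2 bit 5; 27 bits remain
Read 5: bits[21:23] width=2 -> value=3 (bin 11); offset now 23 = byte 2 bit 7; 25 bits remain

Answer: 25 0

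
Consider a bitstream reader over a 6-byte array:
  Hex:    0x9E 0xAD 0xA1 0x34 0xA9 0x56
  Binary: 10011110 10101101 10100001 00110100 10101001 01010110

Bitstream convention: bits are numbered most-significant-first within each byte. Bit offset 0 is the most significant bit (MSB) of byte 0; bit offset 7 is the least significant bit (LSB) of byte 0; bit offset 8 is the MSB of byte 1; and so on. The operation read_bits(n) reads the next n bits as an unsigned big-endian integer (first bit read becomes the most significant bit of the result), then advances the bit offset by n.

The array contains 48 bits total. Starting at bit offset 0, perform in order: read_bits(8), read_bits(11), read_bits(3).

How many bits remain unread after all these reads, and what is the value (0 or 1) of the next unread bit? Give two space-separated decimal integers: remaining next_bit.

Read 1: bits[0:8] width=8 -> value=158 (bin 10011110); offset now 8 = byte 1 bit 0; 40 bits remain
Read 2: bits[8:19] width=11 -> value=1389 (bin 10101101101); offset now 19 = byte 2 bit 3; 29 bits remain
Read 3: bits[19:22] width=3 -> value=0 (bin 000); offset now 22 = byte 2 bit 6; 26 bits remain

Answer: 26 0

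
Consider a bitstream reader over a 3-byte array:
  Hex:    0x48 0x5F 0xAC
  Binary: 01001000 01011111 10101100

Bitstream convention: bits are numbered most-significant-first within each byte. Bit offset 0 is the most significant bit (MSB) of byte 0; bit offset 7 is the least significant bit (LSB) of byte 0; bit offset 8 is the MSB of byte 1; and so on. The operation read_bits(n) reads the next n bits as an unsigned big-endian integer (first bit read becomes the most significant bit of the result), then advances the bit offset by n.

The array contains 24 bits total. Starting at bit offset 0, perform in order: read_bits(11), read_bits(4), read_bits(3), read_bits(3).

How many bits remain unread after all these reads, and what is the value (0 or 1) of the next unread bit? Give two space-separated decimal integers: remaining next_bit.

Answer: 3 1

Derivation:
Read 1: bits[0:11] width=11 -> value=578 (bin 01001000010); offset now 11 = byte 1 bit 3; 13 bits remain
Read 2: bits[11:15] width=4 -> value=15 (bin 1111); offset now 15 = byte 1 bit 7; 9 bits remain
Read 3: bits[15:18] width=3 -> value=6 (bin 110); offset now 18 = byte 2 bit 2; 6 bits remain
Read 4: bits[18:21] width=3 -> value=5 (bin 101); offset now 21 = byte 2 bit 5; 3 bits remain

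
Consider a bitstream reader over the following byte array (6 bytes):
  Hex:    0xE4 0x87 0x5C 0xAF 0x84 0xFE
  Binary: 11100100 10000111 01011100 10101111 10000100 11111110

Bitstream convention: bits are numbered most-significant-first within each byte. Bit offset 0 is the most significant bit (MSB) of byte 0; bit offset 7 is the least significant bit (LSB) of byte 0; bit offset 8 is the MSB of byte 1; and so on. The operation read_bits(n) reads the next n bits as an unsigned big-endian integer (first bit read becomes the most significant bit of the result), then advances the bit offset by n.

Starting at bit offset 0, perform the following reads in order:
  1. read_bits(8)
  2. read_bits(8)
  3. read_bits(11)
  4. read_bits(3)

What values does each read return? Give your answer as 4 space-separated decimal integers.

Read 1: bits[0:8] width=8 -> value=228 (bin 11100100); offset now 8 = byte 1 bit 0; 40 bits remain
Read 2: bits[8:16] width=8 -> value=135 (bin 10000111); offset now 16 = byte 2 bit 0; 32 bits remain
Read 3: bits[16:27] width=11 -> value=741 (bin 01011100101); offset now 27 = byte 3 bit 3; 21 bits remain
Read 4: bits[27:30] width=3 -> value=3 (bin 011); offset now 30 = byte 3 bit 6; 18 bits remain

Answer: 228 135 741 3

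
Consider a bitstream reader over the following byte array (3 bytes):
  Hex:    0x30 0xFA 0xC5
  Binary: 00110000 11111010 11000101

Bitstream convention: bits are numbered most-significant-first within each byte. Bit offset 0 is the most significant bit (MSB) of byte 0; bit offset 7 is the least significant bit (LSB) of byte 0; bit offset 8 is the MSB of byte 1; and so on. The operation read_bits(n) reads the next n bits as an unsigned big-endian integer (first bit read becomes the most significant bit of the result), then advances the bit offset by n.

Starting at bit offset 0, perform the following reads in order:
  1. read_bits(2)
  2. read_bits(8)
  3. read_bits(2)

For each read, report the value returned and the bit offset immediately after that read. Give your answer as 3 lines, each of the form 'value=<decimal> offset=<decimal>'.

Answer: value=0 offset=2
value=195 offset=10
value=3 offset=12

Derivation:
Read 1: bits[0:2] width=2 -> value=0 (bin 00); offset now 2 = byte 0 bit 2; 22 bits remain
Read 2: bits[2:10] width=8 -> value=195 (bin 11000011); offset now 10 = byte 1 bit 2; 14 bits remain
Read 3: bits[10:12] width=2 -> value=3 (bin 11); offset now 12 = byte 1 bit 4; 12 bits remain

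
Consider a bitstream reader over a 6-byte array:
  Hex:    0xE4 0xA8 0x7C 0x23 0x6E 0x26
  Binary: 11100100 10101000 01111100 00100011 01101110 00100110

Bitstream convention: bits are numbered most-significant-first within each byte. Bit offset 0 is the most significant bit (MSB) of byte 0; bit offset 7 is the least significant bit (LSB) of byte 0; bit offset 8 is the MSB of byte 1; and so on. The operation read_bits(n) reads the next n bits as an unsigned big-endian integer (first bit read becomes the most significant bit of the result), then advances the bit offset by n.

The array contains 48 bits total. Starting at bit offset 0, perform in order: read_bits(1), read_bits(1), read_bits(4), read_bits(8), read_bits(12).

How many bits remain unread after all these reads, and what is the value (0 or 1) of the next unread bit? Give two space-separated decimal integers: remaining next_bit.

Read 1: bits[0:1] width=1 -> value=1 (bin 1); offset now 1 = byte 0 bit 1; 47 bits remain
Read 2: bits[1:2] width=1 -> value=1 (bin 1); offset now 2 = byte 0 bit 2; 46 bits remain
Read 3: bits[2:6] width=4 -> value=9 (bin 1001); offset now 6 = byte 0 bit 6; 42 bits remain
Read 4: bits[6:14] width=8 -> value=42 (bin 00101010); offset now 14 = byte 1 bit 6; 34 bits remain
Read 5: bits[14:26] width=12 -> value=496 (bin 000111110000); offset now 26 = byte 3 bit 2; 22 bits remain

Answer: 22 1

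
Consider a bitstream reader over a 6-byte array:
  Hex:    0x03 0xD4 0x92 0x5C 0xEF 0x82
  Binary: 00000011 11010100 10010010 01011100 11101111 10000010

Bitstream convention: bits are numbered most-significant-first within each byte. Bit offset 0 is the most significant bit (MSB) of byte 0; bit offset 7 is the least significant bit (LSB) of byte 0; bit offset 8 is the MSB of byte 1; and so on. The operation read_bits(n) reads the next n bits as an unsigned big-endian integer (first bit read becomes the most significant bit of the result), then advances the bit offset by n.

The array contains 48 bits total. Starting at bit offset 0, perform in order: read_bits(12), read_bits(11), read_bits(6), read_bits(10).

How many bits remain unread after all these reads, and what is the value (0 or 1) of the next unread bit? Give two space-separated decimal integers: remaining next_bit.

Answer: 9 1

Derivation:
Read 1: bits[0:12] width=12 -> value=61 (bin 000000111101); offset now 12 = byte 1 bit 4; 36 bits remain
Read 2: bits[12:23] width=11 -> value=585 (bin 01001001001); offset now 23 = byte 2 bit 7; 25 bits remain
Read 3: bits[23:29] width=6 -> value=11 (bin 001011); offset now 29 = byte 3 bit 5; 19 bits remain
Read 4: bits[29:39] width=10 -> value=631 (bin 1001110111); offset now 39 = byte 4 bit 7; 9 bits remain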